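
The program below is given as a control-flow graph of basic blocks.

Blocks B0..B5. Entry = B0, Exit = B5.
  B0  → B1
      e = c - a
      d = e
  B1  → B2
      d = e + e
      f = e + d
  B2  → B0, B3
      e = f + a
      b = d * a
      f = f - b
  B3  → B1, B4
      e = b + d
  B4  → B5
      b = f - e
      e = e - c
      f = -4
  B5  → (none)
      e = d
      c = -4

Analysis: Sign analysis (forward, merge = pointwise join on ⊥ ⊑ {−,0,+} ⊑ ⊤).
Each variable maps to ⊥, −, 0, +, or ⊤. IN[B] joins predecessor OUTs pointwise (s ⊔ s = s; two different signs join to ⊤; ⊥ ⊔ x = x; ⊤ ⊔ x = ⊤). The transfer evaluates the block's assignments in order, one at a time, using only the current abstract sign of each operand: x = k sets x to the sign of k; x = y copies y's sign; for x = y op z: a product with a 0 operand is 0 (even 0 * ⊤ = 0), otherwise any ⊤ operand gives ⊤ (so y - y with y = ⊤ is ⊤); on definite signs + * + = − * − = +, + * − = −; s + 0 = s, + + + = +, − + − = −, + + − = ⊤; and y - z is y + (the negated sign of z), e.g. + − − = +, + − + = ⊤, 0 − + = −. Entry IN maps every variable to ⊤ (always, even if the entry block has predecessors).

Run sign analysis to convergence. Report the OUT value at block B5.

Per-block solution:
  B0: | IN=(all ⊤) | OUT=(all ⊤)
  B1: | IN=(all ⊤) | OUT=(all ⊤)
  B2: | IN=(all ⊤) | OUT=(all ⊤)
  B3: | IN=(all ⊤) | OUT=(all ⊤)
  B4: | IN=(all ⊤) | OUT={f:-; rest ⊤}
  B5: | IN={f:-; rest ⊤} | OUT={c:-, f:-; rest ⊤}

Merge at B5: IN[B5] = OUT[B4] = {a: ⊤, b: ⊤, c: ⊤, d: ⊤, e: ⊤, f: -}
Applying B5's transfer function to that IN value gives OUT[B5] (row B5 above).

Answer: {a: ⊤, b: ⊤, c: -, d: ⊤, e: ⊤, f: -}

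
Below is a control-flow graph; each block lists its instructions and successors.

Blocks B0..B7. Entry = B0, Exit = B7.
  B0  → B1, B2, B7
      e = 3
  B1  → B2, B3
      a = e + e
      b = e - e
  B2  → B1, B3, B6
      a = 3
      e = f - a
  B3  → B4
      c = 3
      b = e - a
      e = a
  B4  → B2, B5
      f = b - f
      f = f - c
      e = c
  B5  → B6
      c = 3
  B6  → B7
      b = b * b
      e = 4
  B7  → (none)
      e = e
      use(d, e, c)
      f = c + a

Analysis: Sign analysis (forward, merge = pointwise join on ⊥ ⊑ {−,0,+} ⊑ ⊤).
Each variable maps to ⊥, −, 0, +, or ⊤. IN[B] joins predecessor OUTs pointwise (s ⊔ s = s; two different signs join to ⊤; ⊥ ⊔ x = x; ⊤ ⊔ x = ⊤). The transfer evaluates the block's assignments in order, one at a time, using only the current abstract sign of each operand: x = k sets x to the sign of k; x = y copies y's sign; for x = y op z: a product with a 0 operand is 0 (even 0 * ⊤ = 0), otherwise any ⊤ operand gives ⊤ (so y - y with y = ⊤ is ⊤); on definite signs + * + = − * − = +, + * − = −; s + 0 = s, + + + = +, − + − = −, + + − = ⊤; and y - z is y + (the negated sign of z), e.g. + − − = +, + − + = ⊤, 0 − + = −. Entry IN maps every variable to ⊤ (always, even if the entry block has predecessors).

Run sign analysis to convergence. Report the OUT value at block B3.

Answer: {a: ⊤, b: ⊤, c: +, d: ⊤, e: ⊤, f: ⊤}

Derivation:
Fixpoint table:
  B0:   IN=(all ⊤)   OUT={e:+; rest ⊤}
  B1:   IN=(all ⊤)   OUT=(all ⊤)
  B2:   IN=(all ⊤)   OUT={a:+; rest ⊤}
  B3:   IN=(all ⊤)   OUT={c:+; rest ⊤}
  B4:   IN={c:+; rest ⊤}   OUT={c:+, e:+; rest ⊤}
  B5:   IN={c:+, e:+; rest ⊤}   OUT={c:+, e:+; rest ⊤}
  B6:   IN=(all ⊤)   OUT={e:+; rest ⊤}
  B7:   IN={e:+; rest ⊤}   OUT={e:+; rest ⊤}

Merge at B3: IN[B3] = OUT[B1] ⊔ OUT[B2] = {a: ⊤, b: ⊤, c: ⊤, d: ⊤, e: ⊤, f: ⊤}
Applying B3's transfer function to that IN value gives OUT[B3] (row B3 above).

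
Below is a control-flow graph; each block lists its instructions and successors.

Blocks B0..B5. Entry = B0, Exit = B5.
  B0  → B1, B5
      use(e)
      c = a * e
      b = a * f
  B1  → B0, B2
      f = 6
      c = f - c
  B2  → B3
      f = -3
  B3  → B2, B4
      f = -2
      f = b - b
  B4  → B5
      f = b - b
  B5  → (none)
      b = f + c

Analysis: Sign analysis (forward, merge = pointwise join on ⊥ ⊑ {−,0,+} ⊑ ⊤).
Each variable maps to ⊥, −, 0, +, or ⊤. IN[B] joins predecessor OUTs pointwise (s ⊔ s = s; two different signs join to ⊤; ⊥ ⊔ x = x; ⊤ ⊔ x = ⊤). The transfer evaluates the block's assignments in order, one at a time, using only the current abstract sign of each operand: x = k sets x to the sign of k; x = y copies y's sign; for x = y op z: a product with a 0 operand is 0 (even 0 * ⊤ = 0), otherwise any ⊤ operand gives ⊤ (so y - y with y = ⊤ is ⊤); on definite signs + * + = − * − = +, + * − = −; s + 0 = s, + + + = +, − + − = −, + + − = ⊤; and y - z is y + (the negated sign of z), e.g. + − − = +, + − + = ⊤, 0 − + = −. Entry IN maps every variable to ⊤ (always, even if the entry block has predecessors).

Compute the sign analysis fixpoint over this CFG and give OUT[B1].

Converged values:
  B0:   IN=(all ⊤)   OUT=(all ⊤)
  B1:   IN=(all ⊤)   OUT={f:+; rest ⊤}
  B2:   IN=(all ⊤)   OUT={f:-; rest ⊤}
  B3:   IN={f:-; rest ⊤}   OUT=(all ⊤)
  B4:   IN=(all ⊤)   OUT=(all ⊤)
  B5:   IN=(all ⊤)   OUT=(all ⊤)

Merge at B1: IN[B1] = OUT[B0] = {a: ⊤, b: ⊤, c: ⊤, d: ⊤, e: ⊤, f: ⊤}
Applying B1's transfer function to that IN value gives OUT[B1] (row B1 above).

Answer: {a: ⊤, b: ⊤, c: ⊤, d: ⊤, e: ⊤, f: +}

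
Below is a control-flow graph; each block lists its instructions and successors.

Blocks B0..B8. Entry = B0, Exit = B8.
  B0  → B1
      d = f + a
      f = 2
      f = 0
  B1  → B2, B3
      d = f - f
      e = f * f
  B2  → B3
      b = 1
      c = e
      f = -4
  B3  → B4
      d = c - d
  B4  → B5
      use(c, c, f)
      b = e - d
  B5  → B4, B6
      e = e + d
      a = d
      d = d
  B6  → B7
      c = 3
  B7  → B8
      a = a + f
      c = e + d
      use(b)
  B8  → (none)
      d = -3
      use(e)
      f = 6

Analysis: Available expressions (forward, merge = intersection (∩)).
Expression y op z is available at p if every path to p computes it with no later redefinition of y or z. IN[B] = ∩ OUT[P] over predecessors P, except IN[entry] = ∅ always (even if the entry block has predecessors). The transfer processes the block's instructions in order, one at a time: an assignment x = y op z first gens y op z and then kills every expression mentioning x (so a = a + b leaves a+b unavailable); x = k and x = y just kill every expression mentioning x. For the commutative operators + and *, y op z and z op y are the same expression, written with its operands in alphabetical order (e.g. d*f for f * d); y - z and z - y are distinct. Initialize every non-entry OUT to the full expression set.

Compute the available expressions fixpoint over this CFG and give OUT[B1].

Converged values:
  B0: | IN={} | OUT={}
  B1: | IN={} | OUT={f*f, f-f}
  B2: | IN={f*f, f-f} | OUT={}
  B3: | IN={} | OUT={}
  B4: | IN={} | OUT={e-d}
  B5: | IN={e-d} | OUT={}
  B6: | IN={} | OUT={}
  B7: | IN={} | OUT={d+e}
  B8: | IN={d+e} | OUT={}

Merge at B1: IN[B1] = OUT[B0] = {}
Applying B1's transfer function to that IN value gives OUT[B1] (row B1 above).

Answer: {f*f, f-f}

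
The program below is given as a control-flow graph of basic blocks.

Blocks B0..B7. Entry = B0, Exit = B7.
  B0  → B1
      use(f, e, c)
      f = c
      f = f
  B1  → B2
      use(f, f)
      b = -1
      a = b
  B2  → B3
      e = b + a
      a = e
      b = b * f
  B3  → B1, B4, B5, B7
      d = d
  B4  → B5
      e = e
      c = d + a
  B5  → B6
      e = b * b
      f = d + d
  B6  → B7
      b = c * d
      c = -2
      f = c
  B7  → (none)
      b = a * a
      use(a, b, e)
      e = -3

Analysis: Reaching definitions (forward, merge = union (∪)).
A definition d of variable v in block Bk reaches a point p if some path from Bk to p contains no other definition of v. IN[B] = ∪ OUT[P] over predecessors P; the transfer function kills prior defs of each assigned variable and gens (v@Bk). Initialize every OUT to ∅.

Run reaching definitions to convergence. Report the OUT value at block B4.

Answer: {a@B2, b@B2, c@B4, d@B3, e@B4, f@B0}

Trace:
Converged values:
  B0: | IN={} | OUT={f@B0}
  B1: | IN={a@B2, b@B2, d@B3, e@B2, f@B0} | OUT={a@B1, b@B1, d@B3, e@B2, f@B0}
  B2: | IN={a@B1, b@B1, d@B3, e@B2, f@B0} | OUT={a@B2, b@B2, d@B3, e@B2, f@B0}
  B3: | IN={a@B2, b@B2, d@B3, e@B2, f@B0} | OUT={a@B2, b@B2, d@B3, e@B2, f@B0}
  B4: | IN={a@B2, b@B2, d@B3, e@B2, f@B0} | OUT={a@B2, b@B2, c@B4, d@B3, e@B4, f@B0}
  B5: | IN={a@B2, b@B2, c@B4, d@B3, e@B2, e@B4, f@B0} | OUT={a@B2, b@B2, c@B4, d@B3, e@B5, f@B5}
  B6: | IN={a@B2, b@B2, c@B4, d@B3, e@B5, f@B5} | OUT={a@B2, b@B6, c@B6, d@B3, e@B5, f@B6}
  B7: | IN={a@B2, b@B2, b@B6, c@B6, d@B3, e@B2, e@B5, f@B0, f@B6} | OUT={a@B2, b@B7, c@B6, d@B3, e@B7, f@B0, f@B6}

Merge at B4: IN[B4] = OUT[B3] = {a@B2, b@B2, d@B3, e@B2, f@B0}
Applying B4's transfer function to that IN value gives OUT[B4] (row B4 above).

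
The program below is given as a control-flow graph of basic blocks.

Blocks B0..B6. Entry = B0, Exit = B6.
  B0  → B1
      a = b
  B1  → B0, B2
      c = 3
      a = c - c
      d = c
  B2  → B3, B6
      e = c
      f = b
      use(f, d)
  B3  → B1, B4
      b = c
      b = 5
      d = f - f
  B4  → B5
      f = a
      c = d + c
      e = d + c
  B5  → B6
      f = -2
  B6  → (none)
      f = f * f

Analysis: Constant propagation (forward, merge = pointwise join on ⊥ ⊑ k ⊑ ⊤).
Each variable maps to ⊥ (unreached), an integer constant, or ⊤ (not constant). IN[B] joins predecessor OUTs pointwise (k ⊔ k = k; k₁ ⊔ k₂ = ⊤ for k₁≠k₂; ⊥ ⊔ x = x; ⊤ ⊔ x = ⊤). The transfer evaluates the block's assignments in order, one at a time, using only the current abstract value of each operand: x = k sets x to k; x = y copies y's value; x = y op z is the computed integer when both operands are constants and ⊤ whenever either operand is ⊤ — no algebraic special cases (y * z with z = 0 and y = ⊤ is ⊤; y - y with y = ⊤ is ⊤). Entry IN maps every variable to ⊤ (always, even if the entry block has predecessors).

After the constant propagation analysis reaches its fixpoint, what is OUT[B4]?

Answer: {a: 0, b: 5, c: ⊤, d: ⊤, e: ⊤, f: 0}

Working:
Fixpoint table:
  B0:  IN=(all ⊤)  OUT=(all ⊤)
  B1:  IN=(all ⊤)  OUT={a:0, c:3, d:3; rest ⊤}
  B2:  IN={a:0, c:3, d:3; rest ⊤}  OUT={a:0, c:3, d:3, e:3; rest ⊤}
  B3:  IN={a:0, c:3, d:3, e:3; rest ⊤}  OUT={a:0, b:5, c:3, e:3; rest ⊤}
  B4:  IN={a:0, b:5, c:3, e:3; rest ⊤}  OUT={a:0, b:5, f:0; rest ⊤}
  B5:  IN={a:0, b:5, f:0; rest ⊤}  OUT={a:0, b:5, f:-2; rest ⊤}
  B6:  IN={a:0; rest ⊤}  OUT={a:0; rest ⊤}

Merge at B4: IN[B4] = OUT[B3] = {a: 0, b: 5, c: 3, d: ⊤, e: 3, f: ⊤}
Applying B4's transfer function to that IN value gives OUT[B4] (row B4 above).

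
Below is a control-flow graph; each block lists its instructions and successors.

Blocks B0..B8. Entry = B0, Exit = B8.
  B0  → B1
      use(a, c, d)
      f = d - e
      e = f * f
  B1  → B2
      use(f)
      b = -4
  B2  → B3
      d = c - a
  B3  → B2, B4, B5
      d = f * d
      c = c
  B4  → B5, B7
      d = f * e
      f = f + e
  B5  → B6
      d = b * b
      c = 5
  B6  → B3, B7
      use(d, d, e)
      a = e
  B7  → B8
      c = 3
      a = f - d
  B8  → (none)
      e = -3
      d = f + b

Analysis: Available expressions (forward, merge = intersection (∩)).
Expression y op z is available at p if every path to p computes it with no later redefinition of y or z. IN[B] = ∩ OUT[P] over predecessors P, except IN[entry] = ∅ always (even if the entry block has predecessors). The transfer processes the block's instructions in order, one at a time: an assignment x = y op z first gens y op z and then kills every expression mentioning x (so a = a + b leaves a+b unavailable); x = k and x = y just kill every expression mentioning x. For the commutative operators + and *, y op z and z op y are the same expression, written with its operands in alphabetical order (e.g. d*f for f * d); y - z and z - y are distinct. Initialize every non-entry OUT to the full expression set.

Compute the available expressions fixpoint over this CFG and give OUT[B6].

Per-block solution:
  B0:   IN={}   OUT={f*f}
  B1:   IN={f*f}   OUT={f*f}
  B2:   IN={}   OUT={c-a}
  B3:   IN={}   OUT={}
  B4:   IN={}   OUT={}
  B5:   IN={}   OUT={b*b}
  B6:   IN={b*b}   OUT={b*b}
  B7:   IN={}   OUT={f-d}
  B8:   IN={f-d}   OUT={b+f}

Merge at B6: IN[B6] = OUT[B5] = {b*b}
Applying B6's transfer function to that IN value gives OUT[B6] (row B6 above).

Answer: {b*b}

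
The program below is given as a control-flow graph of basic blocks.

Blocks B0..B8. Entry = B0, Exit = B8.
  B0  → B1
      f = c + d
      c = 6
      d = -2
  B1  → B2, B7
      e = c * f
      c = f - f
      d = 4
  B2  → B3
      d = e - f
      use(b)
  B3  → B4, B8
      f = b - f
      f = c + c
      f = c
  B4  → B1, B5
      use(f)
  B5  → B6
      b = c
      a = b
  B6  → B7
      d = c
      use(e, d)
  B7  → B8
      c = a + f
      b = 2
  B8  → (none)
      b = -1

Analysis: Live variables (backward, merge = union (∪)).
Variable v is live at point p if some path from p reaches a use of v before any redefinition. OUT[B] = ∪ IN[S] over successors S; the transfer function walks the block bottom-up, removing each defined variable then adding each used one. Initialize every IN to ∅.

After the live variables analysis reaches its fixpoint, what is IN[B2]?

Answer: {a, b, c, e, f}

Derivation:
Converged values:
  B0: | IN={a, b, c, d} | OUT={a, b, c, f}
  B1: | IN={a, b, c, f} | OUT={a, b, c, e, f}
  B2: | IN={a, b, c, e, f} | OUT={a, b, c, e, f}
  B3: | IN={a, b, c, e, f} | OUT={a, b, c, e, f}
  B4: | IN={a, b, c, e, f} | OUT={a, b, c, e, f}
  B5: | IN={c, e, f} | OUT={a, c, e, f}
  B6: | IN={a, c, e, f} | OUT={a, f}
  B7: | IN={a, f} | OUT={}
  B8: | IN={} | OUT={}

Merge at B2: OUT[B2] = IN[B3] = {a, b, c, e, f}
Applying B2's transfer function to that OUT value gives IN[B2] (row B2 above).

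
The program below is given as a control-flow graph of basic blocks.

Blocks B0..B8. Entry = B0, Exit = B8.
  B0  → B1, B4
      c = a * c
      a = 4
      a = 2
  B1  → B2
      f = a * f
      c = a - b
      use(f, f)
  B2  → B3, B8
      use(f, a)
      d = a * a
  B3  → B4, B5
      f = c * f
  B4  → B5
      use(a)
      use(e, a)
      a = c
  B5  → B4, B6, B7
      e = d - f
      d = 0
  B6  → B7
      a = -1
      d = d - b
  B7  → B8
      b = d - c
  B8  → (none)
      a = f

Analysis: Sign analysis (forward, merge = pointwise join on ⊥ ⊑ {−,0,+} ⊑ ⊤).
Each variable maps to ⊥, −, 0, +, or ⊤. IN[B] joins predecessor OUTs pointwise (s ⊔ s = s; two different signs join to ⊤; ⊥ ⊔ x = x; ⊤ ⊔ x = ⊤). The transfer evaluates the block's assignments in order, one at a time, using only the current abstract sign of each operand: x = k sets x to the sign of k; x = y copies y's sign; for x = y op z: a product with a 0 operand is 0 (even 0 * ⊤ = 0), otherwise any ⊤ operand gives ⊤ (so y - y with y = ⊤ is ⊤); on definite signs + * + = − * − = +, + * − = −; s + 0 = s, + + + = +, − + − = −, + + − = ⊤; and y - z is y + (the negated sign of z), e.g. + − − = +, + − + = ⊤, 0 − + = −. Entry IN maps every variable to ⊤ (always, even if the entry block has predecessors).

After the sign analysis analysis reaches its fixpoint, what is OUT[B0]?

Fixpoint table:
  B0:  IN=(all ⊤)  OUT={a:+; rest ⊤}
  B1:  IN={a:+; rest ⊤}  OUT={a:+; rest ⊤}
  B2:  IN={a:+; rest ⊤}  OUT={a:+, d:+; rest ⊤}
  B3:  IN={a:+, d:+; rest ⊤}  OUT={a:+, d:+; rest ⊤}
  B4:  IN=(all ⊤)  OUT=(all ⊤)
  B5:  IN=(all ⊤)  OUT={d:0; rest ⊤}
  B6:  IN={d:0; rest ⊤}  OUT={a:-; rest ⊤}
  B7:  IN=(all ⊤)  OUT=(all ⊤)
  B8:  IN=(all ⊤)  OUT=(all ⊤)

B0 is the boundary node: IN[B0] = {a: ⊤, b: ⊤, c: ⊤, d: ⊤, e: ⊤, f: ⊤}
Applying B0's transfer function to that IN value gives OUT[B0] (row B0 above).

Answer: {a: +, b: ⊤, c: ⊤, d: ⊤, e: ⊤, f: ⊤}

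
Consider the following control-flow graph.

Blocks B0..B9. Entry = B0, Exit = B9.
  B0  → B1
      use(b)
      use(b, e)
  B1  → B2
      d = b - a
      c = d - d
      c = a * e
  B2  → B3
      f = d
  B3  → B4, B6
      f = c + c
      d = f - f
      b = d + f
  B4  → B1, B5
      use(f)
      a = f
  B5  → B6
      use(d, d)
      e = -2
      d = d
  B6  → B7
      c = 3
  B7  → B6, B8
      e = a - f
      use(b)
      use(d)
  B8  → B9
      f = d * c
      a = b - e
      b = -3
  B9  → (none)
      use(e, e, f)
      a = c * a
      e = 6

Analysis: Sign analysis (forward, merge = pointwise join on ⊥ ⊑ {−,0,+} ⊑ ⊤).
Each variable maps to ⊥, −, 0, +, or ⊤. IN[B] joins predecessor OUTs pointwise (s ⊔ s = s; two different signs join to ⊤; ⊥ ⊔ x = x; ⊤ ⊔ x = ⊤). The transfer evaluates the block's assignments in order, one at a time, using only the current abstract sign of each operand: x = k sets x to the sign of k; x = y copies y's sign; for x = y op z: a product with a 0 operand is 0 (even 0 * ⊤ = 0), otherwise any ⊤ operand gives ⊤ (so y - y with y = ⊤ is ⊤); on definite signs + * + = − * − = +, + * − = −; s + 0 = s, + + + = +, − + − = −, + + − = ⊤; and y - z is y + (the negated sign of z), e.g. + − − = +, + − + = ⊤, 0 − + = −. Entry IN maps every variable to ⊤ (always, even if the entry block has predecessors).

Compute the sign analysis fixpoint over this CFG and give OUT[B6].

Fixpoint table:
  B0: | IN=(all ⊤) | OUT=(all ⊤)
  B1: | IN=(all ⊤) | OUT=(all ⊤)
  B2: | IN=(all ⊤) | OUT=(all ⊤)
  B3: | IN=(all ⊤) | OUT=(all ⊤)
  B4: | IN=(all ⊤) | OUT=(all ⊤)
  B5: | IN=(all ⊤) | OUT={e:-; rest ⊤}
  B6: | IN=(all ⊤) | OUT={c:+; rest ⊤}
  B7: | IN={c:+; rest ⊤} | OUT={c:+; rest ⊤}
  B8: | IN={c:+; rest ⊤} | OUT={b:-, c:+; rest ⊤}
  B9: | IN={b:-, c:+; rest ⊤} | OUT={b:-, c:+, e:+; rest ⊤}

Merge at B6: IN[B6] = OUT[B3] ⊔ OUT[B5] ⊔ OUT[B7] = {a: ⊤, b: ⊤, c: ⊤, d: ⊤, e: ⊤, f: ⊤}
Applying B6's transfer function to that IN value gives OUT[B6] (row B6 above).

Answer: {a: ⊤, b: ⊤, c: +, d: ⊤, e: ⊤, f: ⊤}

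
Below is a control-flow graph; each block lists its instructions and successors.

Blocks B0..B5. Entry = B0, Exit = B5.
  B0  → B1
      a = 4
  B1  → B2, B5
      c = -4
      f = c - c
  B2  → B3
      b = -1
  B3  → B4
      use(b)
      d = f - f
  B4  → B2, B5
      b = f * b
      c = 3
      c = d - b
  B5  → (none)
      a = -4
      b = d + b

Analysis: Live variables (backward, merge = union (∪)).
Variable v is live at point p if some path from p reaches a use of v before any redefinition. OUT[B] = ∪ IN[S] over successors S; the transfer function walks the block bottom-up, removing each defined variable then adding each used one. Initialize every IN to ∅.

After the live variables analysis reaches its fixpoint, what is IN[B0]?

Answer: {b, d}

Derivation:
Converged values:
  B0:   IN={b, d}   OUT={b, d}
  B1:   IN={b, d}   OUT={b, d, f}
  B2:   IN={f}   OUT={b, f}
  B3:   IN={b, f}   OUT={b, d, f}
  B4:   IN={b, d, f}   OUT={b, d, f}
  B5:   IN={b, d}   OUT={}

Merge at B0: OUT[B0] = IN[B1] = {b, d}
Applying B0's transfer function to that OUT value gives IN[B0] (row B0 above).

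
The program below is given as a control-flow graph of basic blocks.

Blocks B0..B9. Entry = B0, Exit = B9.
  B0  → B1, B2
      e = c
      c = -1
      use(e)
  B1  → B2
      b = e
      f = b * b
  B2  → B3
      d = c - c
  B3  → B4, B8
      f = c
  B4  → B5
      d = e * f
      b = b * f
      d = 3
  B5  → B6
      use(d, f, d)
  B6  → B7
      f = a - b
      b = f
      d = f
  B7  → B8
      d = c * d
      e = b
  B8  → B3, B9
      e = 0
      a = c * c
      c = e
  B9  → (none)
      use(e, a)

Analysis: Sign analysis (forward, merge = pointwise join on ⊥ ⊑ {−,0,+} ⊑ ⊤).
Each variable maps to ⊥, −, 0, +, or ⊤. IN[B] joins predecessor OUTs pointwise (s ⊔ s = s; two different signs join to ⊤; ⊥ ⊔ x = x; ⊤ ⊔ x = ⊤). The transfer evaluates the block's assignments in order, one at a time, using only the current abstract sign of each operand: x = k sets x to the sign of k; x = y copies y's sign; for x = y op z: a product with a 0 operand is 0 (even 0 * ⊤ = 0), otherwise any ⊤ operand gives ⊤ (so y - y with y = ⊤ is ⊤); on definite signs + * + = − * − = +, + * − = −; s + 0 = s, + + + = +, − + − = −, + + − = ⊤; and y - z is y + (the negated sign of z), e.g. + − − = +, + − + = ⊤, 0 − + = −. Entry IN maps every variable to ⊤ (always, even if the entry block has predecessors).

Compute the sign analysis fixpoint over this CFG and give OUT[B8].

Converged values:
  B0:   IN=(all ⊤)   OUT={c:-; rest ⊤}
  B1:   IN={c:-; rest ⊤}   OUT={c:-; rest ⊤}
  B2:   IN={c:-; rest ⊤}   OUT={c:-; rest ⊤}
  B3:   IN=(all ⊤)   OUT=(all ⊤)
  B4:   IN=(all ⊤)   OUT={d:+; rest ⊤}
  B5:   IN={d:+; rest ⊤}   OUT={d:+; rest ⊤}
  B6:   IN={d:+; rest ⊤}   OUT=(all ⊤)
  B7:   IN=(all ⊤)   OUT=(all ⊤)
  B8:   IN=(all ⊤)   OUT={c:0, e:0; rest ⊤}
  B9:   IN={c:0, e:0; rest ⊤}   OUT={c:0, e:0; rest ⊤}

Merge at B8: IN[B8] = OUT[B3] ⊔ OUT[B7] = {a: ⊤, b: ⊤, c: ⊤, d: ⊤, e: ⊤, f: ⊤}
Applying B8's transfer function to that IN value gives OUT[B8] (row B8 above).

Answer: {a: ⊤, b: ⊤, c: 0, d: ⊤, e: 0, f: ⊤}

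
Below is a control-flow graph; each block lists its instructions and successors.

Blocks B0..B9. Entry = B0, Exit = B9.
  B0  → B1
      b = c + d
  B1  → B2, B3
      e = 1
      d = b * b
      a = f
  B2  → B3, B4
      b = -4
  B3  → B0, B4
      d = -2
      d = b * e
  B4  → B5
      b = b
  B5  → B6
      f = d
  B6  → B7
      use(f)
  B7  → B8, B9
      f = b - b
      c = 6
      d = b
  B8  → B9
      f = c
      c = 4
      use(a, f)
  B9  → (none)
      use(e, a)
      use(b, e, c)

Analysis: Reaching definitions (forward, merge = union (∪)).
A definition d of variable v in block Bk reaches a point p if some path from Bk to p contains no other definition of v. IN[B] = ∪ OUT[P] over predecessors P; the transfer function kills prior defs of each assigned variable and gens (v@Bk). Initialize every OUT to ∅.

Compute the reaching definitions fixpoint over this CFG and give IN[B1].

Answer: {a@B1, b@B0, d@B3, e@B1}

Derivation:
Fixpoint table:
  B0:  IN={a@B1, b@B0, b@B2, d@B3, e@B1}  OUT={a@B1, b@B0, d@B3, e@B1}
  B1:  IN={a@B1, b@B0, d@B3, e@B1}  OUT={a@B1, b@B0, d@B1, e@B1}
  B2:  IN={a@B1, b@B0, d@B1, e@B1}  OUT={a@B1, b@B2, d@B1, e@B1}
  B3:  IN={a@B1, b@B0, b@B2, d@B1, e@B1}  OUT={a@B1, b@B0, b@B2, d@B3, e@B1}
  B4:  IN={a@B1, b@B0, b@B2, d@B1, d@B3, e@B1}  OUT={a@B1, b@B4, d@B1, d@B3, e@B1}
  B5:  IN={a@B1, b@B4, d@B1, d@B3, e@B1}  OUT={a@B1, b@B4, d@B1, d@B3, e@B1, f@B5}
  B6:  IN={a@B1, b@B4, d@B1, d@B3, e@B1, f@B5}  OUT={a@B1, b@B4, d@B1, d@B3, e@B1, f@B5}
  B7:  IN={a@B1, b@B4, d@B1, d@B3, e@B1, f@B5}  OUT={a@B1, b@B4, c@B7, d@B7, e@B1, f@B7}
  B8:  IN={a@B1, b@B4, c@B7, d@B7, e@B1, f@B7}  OUT={a@B1, b@B4, c@B8, d@B7, e@B1, f@B8}
  B9:  IN={a@B1, b@B4, c@B7, c@B8, d@B7, e@B1, f@B7, f@B8}  OUT={a@B1, b@B4, c@B7, c@B8, d@B7, e@B1, f@B7, f@B8}

Merge at B1: IN[B1] = OUT[B0] = {a@B1, b@B0, d@B3, e@B1}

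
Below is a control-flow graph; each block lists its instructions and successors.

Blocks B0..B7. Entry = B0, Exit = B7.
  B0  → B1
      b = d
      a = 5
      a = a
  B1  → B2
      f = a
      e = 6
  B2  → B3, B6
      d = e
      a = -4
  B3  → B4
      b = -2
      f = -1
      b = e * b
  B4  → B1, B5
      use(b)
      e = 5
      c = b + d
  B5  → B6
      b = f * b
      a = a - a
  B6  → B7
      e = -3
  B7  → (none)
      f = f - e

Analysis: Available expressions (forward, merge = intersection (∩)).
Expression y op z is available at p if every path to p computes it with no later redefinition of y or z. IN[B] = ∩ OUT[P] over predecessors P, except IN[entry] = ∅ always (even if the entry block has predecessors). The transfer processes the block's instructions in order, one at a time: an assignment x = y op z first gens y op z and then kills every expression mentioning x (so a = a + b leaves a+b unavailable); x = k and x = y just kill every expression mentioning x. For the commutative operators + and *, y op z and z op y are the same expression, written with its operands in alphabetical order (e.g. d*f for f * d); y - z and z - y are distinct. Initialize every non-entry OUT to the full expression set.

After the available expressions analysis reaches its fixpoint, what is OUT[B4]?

Per-block solution:
  B0:  IN={}  OUT={}
  B1:  IN={}  OUT={}
  B2:  IN={}  OUT={}
  B3:  IN={}  OUT={}
  B4:  IN={}  OUT={b+d}
  B5:  IN={b+d}  OUT={}
  B6:  IN={}  OUT={}
  B7:  IN={}  OUT={}

Merge at B4: IN[B4] = OUT[B3] = {}
Applying B4's transfer function to that IN value gives OUT[B4] (row B4 above).

Answer: {b+d}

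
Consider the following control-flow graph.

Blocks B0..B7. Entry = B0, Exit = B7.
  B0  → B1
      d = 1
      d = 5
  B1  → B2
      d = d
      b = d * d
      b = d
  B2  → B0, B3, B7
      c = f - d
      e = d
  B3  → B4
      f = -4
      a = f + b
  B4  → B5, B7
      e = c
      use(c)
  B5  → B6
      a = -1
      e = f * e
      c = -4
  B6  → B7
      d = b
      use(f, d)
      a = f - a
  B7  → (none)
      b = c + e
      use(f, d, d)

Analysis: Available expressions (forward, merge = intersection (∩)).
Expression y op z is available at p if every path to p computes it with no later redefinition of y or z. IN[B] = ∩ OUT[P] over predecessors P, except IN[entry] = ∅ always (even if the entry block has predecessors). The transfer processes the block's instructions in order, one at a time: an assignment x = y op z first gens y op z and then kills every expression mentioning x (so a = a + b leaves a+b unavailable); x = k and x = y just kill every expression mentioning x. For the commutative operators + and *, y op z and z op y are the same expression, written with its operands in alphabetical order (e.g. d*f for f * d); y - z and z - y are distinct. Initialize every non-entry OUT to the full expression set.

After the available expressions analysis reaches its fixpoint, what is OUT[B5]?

Answer: {b+f, d*d}

Derivation:
Per-block solution:
  B0:   IN={}   OUT={}
  B1:   IN={}   OUT={d*d}
  B2:   IN={d*d}   OUT={d*d, f-d}
  B3:   IN={d*d, f-d}   OUT={b+f, d*d}
  B4:   IN={b+f, d*d}   OUT={b+f, d*d}
  B5:   IN={b+f, d*d}   OUT={b+f, d*d}
  B6:   IN={b+f, d*d}   OUT={b+f}
  B7:   IN={}   OUT={c+e}

Merge at B5: IN[B5] = OUT[B4] = {b+f, d*d}
Applying B5's transfer function to that IN value gives OUT[B5] (row B5 above).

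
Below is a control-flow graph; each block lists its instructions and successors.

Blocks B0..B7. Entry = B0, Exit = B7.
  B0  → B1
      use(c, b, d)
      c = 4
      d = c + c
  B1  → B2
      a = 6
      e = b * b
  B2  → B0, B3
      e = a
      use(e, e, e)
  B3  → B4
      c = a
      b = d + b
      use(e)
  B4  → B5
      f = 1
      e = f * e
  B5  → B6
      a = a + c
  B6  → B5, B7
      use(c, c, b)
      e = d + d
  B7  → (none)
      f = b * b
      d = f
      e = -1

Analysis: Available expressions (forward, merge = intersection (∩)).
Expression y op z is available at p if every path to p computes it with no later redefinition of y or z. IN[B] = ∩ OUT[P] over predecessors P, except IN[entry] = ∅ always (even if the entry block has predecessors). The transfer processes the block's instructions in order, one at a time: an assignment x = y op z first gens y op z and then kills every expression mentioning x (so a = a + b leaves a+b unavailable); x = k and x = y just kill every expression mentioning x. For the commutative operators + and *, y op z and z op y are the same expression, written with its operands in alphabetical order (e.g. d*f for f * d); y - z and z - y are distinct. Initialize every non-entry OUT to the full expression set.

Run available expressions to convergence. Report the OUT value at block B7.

Answer: {b*b}

Derivation:
Converged values:
  B0:  IN={}  OUT={c+c}
  B1:  IN={c+c}  OUT={b*b, c+c}
  B2:  IN={b*b, c+c}  OUT={b*b, c+c}
  B3:  IN={b*b, c+c}  OUT={}
  B4:  IN={}  OUT={}
  B5:  IN={}  OUT={}
  B6:  IN={}  OUT={d+d}
  B7:  IN={d+d}  OUT={b*b}

Merge at B7: IN[B7] = OUT[B6] = {d+d}
Applying B7's transfer function to that IN value gives OUT[B7] (row B7 above).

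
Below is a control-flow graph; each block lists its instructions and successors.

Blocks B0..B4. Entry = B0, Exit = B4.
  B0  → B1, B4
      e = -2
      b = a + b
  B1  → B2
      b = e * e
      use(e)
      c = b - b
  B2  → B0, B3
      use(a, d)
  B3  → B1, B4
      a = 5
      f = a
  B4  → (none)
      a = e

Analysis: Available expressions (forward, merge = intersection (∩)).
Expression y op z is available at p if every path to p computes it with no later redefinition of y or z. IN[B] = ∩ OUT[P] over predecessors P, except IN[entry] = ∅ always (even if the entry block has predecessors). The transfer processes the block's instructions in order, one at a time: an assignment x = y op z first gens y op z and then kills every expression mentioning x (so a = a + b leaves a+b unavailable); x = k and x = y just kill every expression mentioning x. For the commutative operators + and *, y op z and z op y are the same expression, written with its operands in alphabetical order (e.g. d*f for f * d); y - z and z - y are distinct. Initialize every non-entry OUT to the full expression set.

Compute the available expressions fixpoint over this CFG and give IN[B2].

Converged values:
  B0: | IN={} | OUT={}
  B1: | IN={} | OUT={b-b, e*e}
  B2: | IN={b-b, e*e} | OUT={b-b, e*e}
  B3: | IN={b-b, e*e} | OUT={b-b, e*e}
  B4: | IN={} | OUT={}

Merge at B2: IN[B2] = OUT[B1] = {b-b, e*e}

Answer: {b-b, e*e}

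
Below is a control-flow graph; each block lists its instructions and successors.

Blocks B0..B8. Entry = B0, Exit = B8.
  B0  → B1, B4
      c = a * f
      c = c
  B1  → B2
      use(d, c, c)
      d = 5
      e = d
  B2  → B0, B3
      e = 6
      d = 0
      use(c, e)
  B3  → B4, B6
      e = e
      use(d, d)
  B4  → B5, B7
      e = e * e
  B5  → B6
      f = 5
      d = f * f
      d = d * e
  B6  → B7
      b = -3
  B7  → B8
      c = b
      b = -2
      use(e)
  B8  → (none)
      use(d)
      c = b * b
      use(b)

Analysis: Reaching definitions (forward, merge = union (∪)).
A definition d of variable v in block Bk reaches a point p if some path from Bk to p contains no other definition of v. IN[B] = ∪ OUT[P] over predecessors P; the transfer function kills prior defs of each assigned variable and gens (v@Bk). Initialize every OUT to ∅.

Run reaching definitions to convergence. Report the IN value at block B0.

Answer: {c@B0, d@B2, e@B2}

Working:
Per-block solution:
  B0: | IN={c@B0, d@B2, e@B2} | OUT={c@B0, d@B2, e@B2}
  B1: | IN={c@B0, d@B2, e@B2} | OUT={c@B0, d@B1, e@B1}
  B2: | IN={c@B0, d@B1, e@B1} | OUT={c@B0, d@B2, e@B2}
  B3: | IN={c@B0, d@B2, e@B2} | OUT={c@B0, d@B2, e@B3}
  B4: | IN={c@B0, d@B2, e@B2, e@B3} | OUT={c@B0, d@B2, e@B4}
  B5: | IN={c@B0, d@B2, e@B4} | OUT={c@B0, d@B5, e@B4, f@B5}
  B6: | IN={c@B0, d@B2, d@B5, e@B3, e@B4, f@B5} | OUT={b@B6, c@B0, d@B2, d@B5, e@B3, e@B4, f@B5}
  B7: | IN={b@B6, c@B0, d@B2, d@B5, e@B3, e@B4, f@B5} | OUT={b@B7, c@B7, d@B2, d@B5, e@B3, e@B4, f@B5}
  B8: | IN={b@B7, c@B7, d@B2, d@B5, e@B3, e@B4, f@B5} | OUT={b@B7, c@B8, d@B2, d@B5, e@B3, e@B4, f@B5}

Merge at B0 (entry node, so the boundary value {} is joined with the incoming edge(s)): IN[B0] = {} ⊔ OUT[B2] = {c@B0, d@B2, e@B2}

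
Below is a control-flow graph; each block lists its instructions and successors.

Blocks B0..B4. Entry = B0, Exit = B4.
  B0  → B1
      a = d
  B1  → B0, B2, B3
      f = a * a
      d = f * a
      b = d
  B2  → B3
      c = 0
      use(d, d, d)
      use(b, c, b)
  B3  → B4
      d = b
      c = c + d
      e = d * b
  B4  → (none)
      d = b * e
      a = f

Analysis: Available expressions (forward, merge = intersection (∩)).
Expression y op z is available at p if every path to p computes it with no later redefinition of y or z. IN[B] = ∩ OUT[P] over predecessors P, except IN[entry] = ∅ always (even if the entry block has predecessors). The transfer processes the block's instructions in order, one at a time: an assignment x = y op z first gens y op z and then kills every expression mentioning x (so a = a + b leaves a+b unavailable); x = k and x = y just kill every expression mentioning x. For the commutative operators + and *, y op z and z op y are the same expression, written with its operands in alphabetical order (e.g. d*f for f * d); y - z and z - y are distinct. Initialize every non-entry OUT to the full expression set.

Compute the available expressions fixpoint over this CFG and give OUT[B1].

Answer: {a*a, a*f}

Trace:
Converged values:
  B0:  IN={}  OUT={}
  B1:  IN={}  OUT={a*a, a*f}
  B2:  IN={a*a, a*f}  OUT={a*a, a*f}
  B3:  IN={a*a, a*f}  OUT={a*a, a*f, b*d}
  B4:  IN={a*a, a*f, b*d}  OUT={b*e}

Merge at B1: IN[B1] = OUT[B0] = {}
Applying B1's transfer function to that IN value gives OUT[B1] (row B1 above).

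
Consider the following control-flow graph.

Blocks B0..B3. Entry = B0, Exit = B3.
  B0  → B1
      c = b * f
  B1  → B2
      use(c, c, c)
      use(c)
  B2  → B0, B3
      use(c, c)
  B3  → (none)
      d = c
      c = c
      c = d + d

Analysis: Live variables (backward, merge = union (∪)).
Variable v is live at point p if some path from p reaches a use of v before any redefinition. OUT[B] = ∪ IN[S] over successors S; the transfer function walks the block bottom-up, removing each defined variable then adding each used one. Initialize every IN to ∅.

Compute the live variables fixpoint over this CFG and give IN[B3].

Converged values:
  B0:  IN={b, f}  OUT={b, c, f}
  B1:  IN={b, c, f}  OUT={b, c, f}
  B2:  IN={b, c, f}  OUT={b, c, f}
  B3:  IN={c}  OUT={}

B3 is the boundary node: OUT[B3] = {}
Applying B3's transfer function to that OUT value gives IN[B3] (row B3 above).

Answer: {c}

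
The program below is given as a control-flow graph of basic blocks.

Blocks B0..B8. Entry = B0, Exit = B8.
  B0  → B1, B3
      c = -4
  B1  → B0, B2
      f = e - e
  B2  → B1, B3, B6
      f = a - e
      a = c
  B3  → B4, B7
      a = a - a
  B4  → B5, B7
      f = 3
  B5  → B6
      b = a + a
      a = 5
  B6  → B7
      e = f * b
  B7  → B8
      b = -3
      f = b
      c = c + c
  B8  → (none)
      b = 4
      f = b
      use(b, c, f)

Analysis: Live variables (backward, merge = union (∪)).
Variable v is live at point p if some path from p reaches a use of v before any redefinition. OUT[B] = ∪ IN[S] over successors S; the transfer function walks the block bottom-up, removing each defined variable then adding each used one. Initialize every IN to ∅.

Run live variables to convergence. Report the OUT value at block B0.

Answer: {a, b, c, e}

Derivation:
Per-block solution:
  B0: | IN={a, b, e} | OUT={a, b, c, e}
  B1: | IN={a, b, c, e} | OUT={a, b, c, e}
  B2: | IN={a, b, c, e} | OUT={a, b, c, e, f}
  B3: | IN={a, c} | OUT={a, c}
  B4: | IN={a, c} | OUT={a, c, f}
  B5: | IN={a, c, f} | OUT={b, c, f}
  B6: | IN={b, c, f} | OUT={c}
  B7: | IN={c} | OUT={c}
  B8: | IN={c} | OUT={}

Merge at B0: OUT[B0] = IN[B1] ⊔ IN[B3] = {a, b, c, e}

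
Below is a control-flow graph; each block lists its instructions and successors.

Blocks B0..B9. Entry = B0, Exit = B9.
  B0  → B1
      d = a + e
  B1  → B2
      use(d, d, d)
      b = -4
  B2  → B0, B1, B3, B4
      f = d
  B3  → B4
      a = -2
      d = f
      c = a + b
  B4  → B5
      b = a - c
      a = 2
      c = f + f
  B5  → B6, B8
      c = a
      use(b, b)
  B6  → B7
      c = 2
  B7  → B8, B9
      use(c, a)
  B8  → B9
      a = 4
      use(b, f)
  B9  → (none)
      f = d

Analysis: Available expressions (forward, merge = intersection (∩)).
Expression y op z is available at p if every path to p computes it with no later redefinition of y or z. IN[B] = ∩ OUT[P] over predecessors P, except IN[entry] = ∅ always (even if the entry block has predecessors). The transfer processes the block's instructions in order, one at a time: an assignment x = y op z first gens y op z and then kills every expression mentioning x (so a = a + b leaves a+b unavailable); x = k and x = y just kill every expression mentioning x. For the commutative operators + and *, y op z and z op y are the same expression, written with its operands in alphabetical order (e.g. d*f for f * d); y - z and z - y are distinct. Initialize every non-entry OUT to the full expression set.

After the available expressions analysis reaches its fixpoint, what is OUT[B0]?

Converged values:
  B0:   IN={}   OUT={a+e}
  B1:   IN={a+e}   OUT={a+e}
  B2:   IN={a+e}   OUT={a+e}
  B3:   IN={a+e}   OUT={a+b}
  B4:   IN={}   OUT={f+f}
  B5:   IN={f+f}   OUT={f+f}
  B6:   IN={f+f}   OUT={f+f}
  B7:   IN={f+f}   OUT={f+f}
  B8:   IN={f+f}   OUT={f+f}
  B9:   IN={f+f}   OUT={}

Merge at B0 (entry node, so the boundary value {} is joined with the incoming edge(s)): IN[B0] = {} ∩ OUT[B2] = {}
Applying B0's transfer function to that IN value gives OUT[B0] (row B0 above).

Answer: {a+e}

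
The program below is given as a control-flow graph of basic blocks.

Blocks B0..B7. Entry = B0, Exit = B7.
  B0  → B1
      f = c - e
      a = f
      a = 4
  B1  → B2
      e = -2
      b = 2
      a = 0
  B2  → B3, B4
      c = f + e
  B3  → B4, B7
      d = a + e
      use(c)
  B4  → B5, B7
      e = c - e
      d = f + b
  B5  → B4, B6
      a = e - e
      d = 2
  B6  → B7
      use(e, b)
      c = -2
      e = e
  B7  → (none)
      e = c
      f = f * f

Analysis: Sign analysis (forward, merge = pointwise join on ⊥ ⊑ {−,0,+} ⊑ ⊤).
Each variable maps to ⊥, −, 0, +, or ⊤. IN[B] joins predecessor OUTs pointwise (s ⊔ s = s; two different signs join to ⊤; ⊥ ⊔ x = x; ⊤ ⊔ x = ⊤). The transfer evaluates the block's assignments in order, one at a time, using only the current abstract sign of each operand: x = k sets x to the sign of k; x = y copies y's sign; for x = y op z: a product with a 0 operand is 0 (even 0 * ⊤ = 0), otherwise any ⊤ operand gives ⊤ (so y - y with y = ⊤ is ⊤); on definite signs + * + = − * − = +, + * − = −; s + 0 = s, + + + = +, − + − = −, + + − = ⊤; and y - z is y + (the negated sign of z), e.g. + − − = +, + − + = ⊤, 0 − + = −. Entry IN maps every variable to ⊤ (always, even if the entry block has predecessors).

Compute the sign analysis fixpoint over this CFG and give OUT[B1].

Converged values:
  B0: | IN=(all ⊤) | OUT={a:+; rest ⊤}
  B1: | IN={a:+; rest ⊤} | OUT={a:0, b:+, e:-; rest ⊤}
  B2: | IN={a:0, b:+, e:-; rest ⊤} | OUT={a:0, b:+, e:-; rest ⊤}
  B3: | IN={a:0, b:+, e:-; rest ⊤} | OUT={a:0, b:+, d:-, e:-; rest ⊤}
  B4: | IN={b:+; rest ⊤} | OUT={b:+; rest ⊤}
  B5: | IN={b:+; rest ⊤} | OUT={b:+, d:+; rest ⊤}
  B6: | IN={b:+, d:+; rest ⊤} | OUT={b:+, c:-, d:+; rest ⊤}
  B7: | IN={b:+; rest ⊤} | OUT={b:+; rest ⊤}

Merge at B1: IN[B1] = OUT[B0] = {a: +, b: ⊤, c: ⊤, d: ⊤, e: ⊤, f: ⊤}
Applying B1's transfer function to that IN value gives OUT[B1] (row B1 above).

Answer: {a: 0, b: +, c: ⊤, d: ⊤, e: -, f: ⊤}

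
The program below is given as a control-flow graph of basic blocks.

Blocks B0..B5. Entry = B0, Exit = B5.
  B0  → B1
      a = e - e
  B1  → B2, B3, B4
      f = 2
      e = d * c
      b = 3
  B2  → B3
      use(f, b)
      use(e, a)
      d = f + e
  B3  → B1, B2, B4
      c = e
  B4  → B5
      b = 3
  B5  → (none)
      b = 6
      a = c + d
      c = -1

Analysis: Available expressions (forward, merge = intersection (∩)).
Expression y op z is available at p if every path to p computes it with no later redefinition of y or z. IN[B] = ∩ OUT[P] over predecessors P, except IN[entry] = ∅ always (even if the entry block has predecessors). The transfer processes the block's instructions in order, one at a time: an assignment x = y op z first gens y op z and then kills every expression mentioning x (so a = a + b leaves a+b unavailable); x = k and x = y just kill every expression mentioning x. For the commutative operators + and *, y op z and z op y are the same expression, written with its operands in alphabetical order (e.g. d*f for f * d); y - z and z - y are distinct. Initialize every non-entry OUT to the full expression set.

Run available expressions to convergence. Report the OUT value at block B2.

Per-block solution:
  B0: | IN={} | OUT={e-e}
  B1: | IN={} | OUT={c*d}
  B2: | IN={} | OUT={e+f}
  B3: | IN={} | OUT={}
  B4: | IN={} | OUT={}
  B5: | IN={} | OUT={}

Merge at B2: IN[B2] = OUT[B1] ∩ OUT[B3] = {}
Applying B2's transfer function to that IN value gives OUT[B2] (row B2 above).

Answer: {e+f}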